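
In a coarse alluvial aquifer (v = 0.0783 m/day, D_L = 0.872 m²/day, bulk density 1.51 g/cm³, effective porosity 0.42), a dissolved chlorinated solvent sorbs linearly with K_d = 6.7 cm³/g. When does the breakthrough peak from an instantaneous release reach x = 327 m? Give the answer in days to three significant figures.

101000 days

Retardation factor R = 1 + ρ_b·K_d/n = 1 + 1.51 × 6.7/0.42 = 25.09.
Sorption retards both mechanisms: v_R = v/R = 0.003121 m/day, D_R = D/R = 0.03475 m²/day.
Peak time from v_R²t² + 2D_R t − x² = 0: t = (√(D_R² + v_R²x²) − D_R)/v_R².
√(D_R² + v_R²x²) = √(0.03475² + 0.003121² × 327²) = 1.021; v_R² = 9.741e-06.
t = (1.021 − 0.03475)/9.741e-06 = 101000 days.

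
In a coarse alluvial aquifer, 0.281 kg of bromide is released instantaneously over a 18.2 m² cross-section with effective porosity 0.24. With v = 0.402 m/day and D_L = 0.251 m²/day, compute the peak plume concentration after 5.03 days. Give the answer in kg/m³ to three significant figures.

0.0162 kg/m³

The peak of an instantaneous 1D plume sits at x = vt; there the Gaussian factor is 1 and C_max = M/(n_e·A·√(4πDt)), where n_e·A is the pore area the mass is dissolved in.
√(4πDt) = √(4π × 0.251 × 5.03) = 3.983 m, so C_max = 0.281/(0.24 × 18.2 × 3.983) = 0.0162 kg/m³.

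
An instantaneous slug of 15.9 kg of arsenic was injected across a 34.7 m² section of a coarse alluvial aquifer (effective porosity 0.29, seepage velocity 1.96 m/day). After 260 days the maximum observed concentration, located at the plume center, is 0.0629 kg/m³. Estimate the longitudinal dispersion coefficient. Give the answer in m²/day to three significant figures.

At the plume center C_max = M/(n_e·A·√(4πDt)), so D = M²/(4πt·(n_e·A·C_max)²).
n_e·A·C_max = 0.29 × 34.7 × 0.0629 = 0.6330 kg/m.
D = 15.9²/(4π × 260 × 0.6330²) = 0.193 m²/day.

0.193 m²/day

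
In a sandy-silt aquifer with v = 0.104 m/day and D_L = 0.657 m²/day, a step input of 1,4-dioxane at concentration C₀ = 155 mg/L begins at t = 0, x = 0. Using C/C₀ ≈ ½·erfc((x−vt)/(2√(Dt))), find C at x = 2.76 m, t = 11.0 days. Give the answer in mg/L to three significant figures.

For a continuous step input, C/C₀ ≈ ½·erfc((x−vt)/(2√(Dt))).
vt = 0.104 × 11.0 = 1.144 m and 2√(Dt) = 2√(0.657 × 11.0) = 5.377 m.
Argument (x−vt)/(2√(Dt)) = (2.76 − 1.144)/5.377 = 0.3005; ½·erfc(0.3005) = 0.3354.
C = 155 × 0.3354 = 52.0 mg/L.

52.0 mg/L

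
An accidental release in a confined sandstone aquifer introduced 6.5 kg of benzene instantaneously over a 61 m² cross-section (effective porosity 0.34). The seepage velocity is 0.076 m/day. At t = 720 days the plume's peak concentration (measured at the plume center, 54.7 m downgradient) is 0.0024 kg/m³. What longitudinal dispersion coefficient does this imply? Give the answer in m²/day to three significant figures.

1.88 m²/day

At the plume center C_max = M/(n_e·A·√(4πDt)), so D = M²/(4πt·(n_e·A·C_max)²).
n_e·A·C_max = 0.34 × 61 × 0.0024 = 0.04978 kg/m.
D = 6.5²/(4π × 720 × 0.04978²) = 1.88 m²/day.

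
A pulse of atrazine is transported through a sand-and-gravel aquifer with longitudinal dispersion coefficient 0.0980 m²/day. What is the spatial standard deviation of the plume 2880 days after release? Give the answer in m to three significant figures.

Dispersive spreading gives a Gaussian with σ² = 2Dt; advection only shifts the center.
σ = √(2 × 0.0980 × 2880) = 23.8 m.

23.8 m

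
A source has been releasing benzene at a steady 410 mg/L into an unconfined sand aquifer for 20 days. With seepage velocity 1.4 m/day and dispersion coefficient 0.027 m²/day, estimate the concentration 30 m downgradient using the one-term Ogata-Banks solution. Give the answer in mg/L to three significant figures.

11.1 mg/L

For a continuous step input, C/C₀ ≈ ½·erfc((x−vt)/(2√(Dt))).
vt = 1.4 × 20 = 28 m and 2√(Dt) = 2√(0.027 × 20) = 1.470 m.
Argument (x−vt)/(2√(Dt)) = (30 − 28)/1.470 = 1.361; ½·erfc(1.361) = 0.02713.
C = 410 × 0.02713 = 11.1 mg/L.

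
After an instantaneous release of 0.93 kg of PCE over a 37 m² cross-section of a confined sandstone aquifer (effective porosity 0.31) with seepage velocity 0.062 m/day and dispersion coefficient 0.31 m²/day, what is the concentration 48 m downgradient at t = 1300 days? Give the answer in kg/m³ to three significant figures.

0.000589 kg/m³

For an instantaneous plane source, C(x,t) = M/(n_e·A·√(4πDt)) · exp(−(x−vt)²/(4Dt)), with n_e·A the pore (flow) area.
Plume center vt = 0.062 × 1300 = 80.6 m, so the well at 48 m is 32.6 m upgradient of the peak.
√(4πDt) = 71.16 m, giving peak height M/(n_e·A·√(4πDt)) = 0.93/(0.31 × 37 × 71.16) = 0.001139 kg/m³.
(x−vt)²/(4Dt) = (-32.6)²/(4 × 0.31 × 1300) = 0.6593; exp(−0.6593) = 0.5172.
C = 0.001139 × 0.5172 = 0.000589 kg/m³.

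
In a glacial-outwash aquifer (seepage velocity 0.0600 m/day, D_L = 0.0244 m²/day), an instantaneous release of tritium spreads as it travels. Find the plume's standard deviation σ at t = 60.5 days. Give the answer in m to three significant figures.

1.72 m

Dispersive spreading gives a Gaussian with σ² = 2Dt; advection only shifts the center.
σ = √(2 × 0.0244 × 60.5) = 1.72 m.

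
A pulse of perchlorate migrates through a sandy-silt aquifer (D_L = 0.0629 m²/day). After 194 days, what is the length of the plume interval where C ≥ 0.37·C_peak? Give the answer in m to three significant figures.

13.9 m

The plume is Gaussian with σ = √(2Dt) = √(2 × 0.0629 × 194) = 4.940 m.
C/C_peak = exp(−Δx²/(2σ²)) = 0.37 ⇒ Δx = σ·√(−2 ln 0.37) = 4.940 × 1.410 = 6.965 m.
Width = 2Δx = 13.9 m.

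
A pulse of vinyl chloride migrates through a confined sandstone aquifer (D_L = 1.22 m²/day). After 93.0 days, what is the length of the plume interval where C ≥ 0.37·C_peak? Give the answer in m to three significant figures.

42.5 m

The plume is Gaussian with σ = √(2Dt) = √(2 × 1.22 × 93.0) = 15.06 m.
C/C_peak = exp(−Δx²/(2σ²)) = 0.37 ⇒ Δx = σ·√(−2 ln 0.37) = 15.06 × 1.410 = 21.23 m.
Width = 2Δx = 42.5 m.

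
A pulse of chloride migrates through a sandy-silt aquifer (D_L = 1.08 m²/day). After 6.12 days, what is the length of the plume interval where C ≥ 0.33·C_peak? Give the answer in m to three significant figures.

The plume is Gaussian with σ = √(2Dt) = √(2 × 1.08 × 6.12) = 3.636 m.
C/C_peak = exp(−Δx²/(2σ²)) = 0.33 ⇒ Δx = σ·√(−2 ln 0.33) = 3.636 × 1.489 = 5.414 m.
Width = 2Δx = 10.8 m.

10.8 m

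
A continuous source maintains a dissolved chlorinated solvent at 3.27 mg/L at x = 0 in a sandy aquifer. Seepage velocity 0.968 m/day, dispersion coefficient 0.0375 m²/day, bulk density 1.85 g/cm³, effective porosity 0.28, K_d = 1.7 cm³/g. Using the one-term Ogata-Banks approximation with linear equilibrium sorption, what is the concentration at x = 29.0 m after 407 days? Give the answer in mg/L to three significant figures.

Retardation factor R = 1 + ρ_b·K_d/n = 1 + 1.85 × 1.7/0.28 = 12.23.
Sorption retards both mechanisms: v_R = v/R = 0.07915 m/day, D_R = D/R = 0.003066 m²/day.
v_R·t = 0.07915 × 407 = 32.21405 m; 2√(D_R t) = 2.234 m; argument = (29.0 − 32.21405)/2.234 = -1.439.
C = C₀ × ½·erfc(-1.439) = 3.27 × 0.9791 = 3.20 mg/L.

3.20 mg/L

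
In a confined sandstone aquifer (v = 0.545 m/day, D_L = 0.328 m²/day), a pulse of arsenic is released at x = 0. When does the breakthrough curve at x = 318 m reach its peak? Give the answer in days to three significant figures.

582 days

For the 1D instantaneous-source solution, setting ∂C/∂t = 0 at fixed x gives v²t² + 2Dt − x² = 0, so t = (√(D² + v²x²) − D)/v².
√(D² + v²x²) = √(0.328² + 0.545² × 318²) = 173.3; v² = 0.297025.
t = (173.3 − 0.328)/0.297025 = 582 days (vs. the pure-advection estimate x/v = 583 d).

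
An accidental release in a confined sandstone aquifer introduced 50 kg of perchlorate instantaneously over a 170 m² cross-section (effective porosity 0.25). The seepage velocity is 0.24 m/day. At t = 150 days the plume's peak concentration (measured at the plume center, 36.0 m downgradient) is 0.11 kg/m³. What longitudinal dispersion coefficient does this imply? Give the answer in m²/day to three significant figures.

0.0607 m²/day

At the plume center C_max = M/(n_e·A·√(4πDt)), so D = M²/(4πt·(n_e·A·C_max)²).
n_e·A·C_max = 0.25 × 170 × 0.11 = 4.675 kg/m.
D = 50²/(4π × 150 × 4.675²) = 0.0607 m²/day.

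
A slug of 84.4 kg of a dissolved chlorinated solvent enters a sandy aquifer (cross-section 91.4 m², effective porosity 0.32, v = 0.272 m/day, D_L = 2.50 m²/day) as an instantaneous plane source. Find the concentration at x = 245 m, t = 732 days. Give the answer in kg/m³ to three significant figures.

0.0143 kg/m³

For an instantaneous plane source, C(x,t) = M/(n_e·A·√(4πDt)) · exp(−(x−vt)²/(4Dt)), with n_e·A the pore (flow) area.
Plume center vt = 0.272 × 732 = 199.104 m, so the well at 245 m is 45.896 m downgradient of the peak.
√(4πDt) = 151.6 m, giving peak height M/(n_e·A·√(4πDt)) = 84.4/(0.32 × 91.4 × 151.6) = 0.01903 kg/m³.
(x−vt)²/(4Dt) = (45.896)²/(4 × 2.50 × 732) = 0.2878; exp(−0.2878) = 0.7499.
C = 0.01903 × 0.7499 = 0.0143 kg/m³.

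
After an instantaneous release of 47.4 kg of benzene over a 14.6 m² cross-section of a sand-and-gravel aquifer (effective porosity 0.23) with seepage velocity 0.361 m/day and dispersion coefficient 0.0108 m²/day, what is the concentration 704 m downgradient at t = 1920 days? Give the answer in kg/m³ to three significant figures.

0.210 kg/m³

For an instantaneous plane source, C(x,t) = M/(n_e·A·√(4πDt)) · exp(−(x−vt)²/(4Dt)), with n_e·A the pore (flow) area.
Plume center vt = 0.361 × 1920 = 693.12 m, so the well at 704 m is 10.88 m downgradient of the peak.
√(4πDt) = 16.14 m, giving peak height M/(n_e·A·√(4πDt)) = 47.4/(0.23 × 14.6 × 16.14) = 0.8746 kg/m³.
(x−vt)²/(4Dt) = (10.88)²/(4 × 0.0108 × 1920) = 1.427; exp(−1.427) = 0.2400.
C = 0.8746 × 0.2400 = 0.210 kg/m³.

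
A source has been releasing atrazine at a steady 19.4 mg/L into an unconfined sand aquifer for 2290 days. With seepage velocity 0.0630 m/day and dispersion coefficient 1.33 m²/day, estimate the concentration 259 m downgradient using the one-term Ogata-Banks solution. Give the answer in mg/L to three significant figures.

1.37 mg/L

For a continuous step input, C/C₀ ≈ ½·erfc((x−vt)/(2√(Dt))).
vt = 0.0630 × 2290 = 144.27 m and 2√(Dt) = 2√(1.33 × 2290) = 110.4 m.
Argument (x−vt)/(2√(Dt)) = (259 − 144.27)/110.4 = 1.039; ½·erfc(1.039) = 0.07087.
C = 19.4 × 0.07087 = 1.37 mg/L.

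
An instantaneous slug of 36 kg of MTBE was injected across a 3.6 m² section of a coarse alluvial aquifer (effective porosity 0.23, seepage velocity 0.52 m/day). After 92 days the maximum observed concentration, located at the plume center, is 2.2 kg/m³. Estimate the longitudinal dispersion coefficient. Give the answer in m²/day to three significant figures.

At the plume center C_max = M/(n_e·A·√(4πDt)), so D = M²/(4πt·(n_e·A·C_max)²).
n_e·A·C_max = 0.23 × 3.6 × 2.2 = 1.822 kg/m.
D = 36²/(4π × 92 × 1.822²) = 0.338 m²/day.

0.338 m²/day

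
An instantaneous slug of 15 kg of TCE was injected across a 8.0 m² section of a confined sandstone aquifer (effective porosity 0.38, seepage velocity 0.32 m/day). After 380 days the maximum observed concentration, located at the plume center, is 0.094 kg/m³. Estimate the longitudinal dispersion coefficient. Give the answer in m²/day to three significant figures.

At the plume center C_max = M/(n_e·A·√(4πDt)), so D = M²/(4πt·(n_e·A·C_max)²).
n_e·A·C_max = 0.38 × 8.0 × 0.094 = 0.2858 kg/m.
D = 15²/(4π × 380 × 0.2858²) = 0.577 m²/day.

0.577 m²/day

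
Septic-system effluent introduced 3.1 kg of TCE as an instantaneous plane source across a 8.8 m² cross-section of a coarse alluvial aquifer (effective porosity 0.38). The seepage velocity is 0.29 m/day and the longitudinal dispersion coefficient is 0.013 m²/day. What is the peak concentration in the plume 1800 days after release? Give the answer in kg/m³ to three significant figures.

The peak of an instantaneous 1D plume sits at x = vt; there the Gaussian factor is 1 and C_max = M/(n_e·A·√(4πDt)), where n_e·A is the pore area the mass is dissolved in.
√(4πDt) = √(4π × 0.013 × 1800) = 17.15 m, so C_max = 3.1/(0.38 × 8.8 × 17.15) = 0.0541 kg/m³.

0.0541 kg/m³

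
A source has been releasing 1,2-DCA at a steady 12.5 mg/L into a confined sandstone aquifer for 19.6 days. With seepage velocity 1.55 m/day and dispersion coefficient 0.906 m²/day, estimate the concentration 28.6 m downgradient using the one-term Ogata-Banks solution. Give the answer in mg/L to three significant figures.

7.72 mg/L

For a continuous step input, C/C₀ ≈ ½·erfc((x−vt)/(2√(Dt))).
vt = 1.55 × 19.6 = 30.38 m and 2√(Dt) = 2√(0.906 × 19.6) = 8.428 m.
Argument (x−vt)/(2√(Dt)) = (28.6 − 30.38)/8.428 = -0.2112; ½·erfc(-0.2112) = 0.6174.
C = 12.5 × 0.6174 = 7.72 mg/L.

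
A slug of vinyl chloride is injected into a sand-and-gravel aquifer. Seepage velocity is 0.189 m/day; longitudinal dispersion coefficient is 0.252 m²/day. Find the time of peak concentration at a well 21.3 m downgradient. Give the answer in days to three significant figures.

For the 1D instantaneous-source solution, setting ∂C/∂t = 0 at fixed x gives v²t² + 2Dt − x² = 0, so t = (√(D² + v²x²) − D)/v².
√(D² + v²x²) = √(0.252² + 0.189² × 21.3²) = 4.034; v² = 0.035721.
t = (4.034 − 0.252)/0.035721 = 106 days (vs. the pure-advection estimate x/v = 113 d).

106 days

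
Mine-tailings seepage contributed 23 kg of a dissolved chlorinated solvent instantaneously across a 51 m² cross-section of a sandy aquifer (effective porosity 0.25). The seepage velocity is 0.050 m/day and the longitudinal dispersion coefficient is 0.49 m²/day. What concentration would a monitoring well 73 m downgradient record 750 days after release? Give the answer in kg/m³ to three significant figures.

For an instantaneous plane source, C(x,t) = M/(n_e·A·√(4πDt)) · exp(−(x−vt)²/(4Dt)), with n_e·A the pore (flow) area.
Plume center vt = 0.050 × 750 = 37.5 m, so the well at 73 m is 35.5 m downgradient of the peak.
√(4πDt) = 67.96 m, giving peak height M/(n_e·A·√(4πDt)) = 23/(0.25 × 51 × 67.96) = 0.02654 kg/m³.
(x−vt)²/(4Dt) = (35.5)²/(4 × 0.49 × 750) = 0.8573; exp(−0.8573) = 0.4243.
C = 0.02654 × 0.4243 = 0.0113 kg/m³.

0.0113 kg/m³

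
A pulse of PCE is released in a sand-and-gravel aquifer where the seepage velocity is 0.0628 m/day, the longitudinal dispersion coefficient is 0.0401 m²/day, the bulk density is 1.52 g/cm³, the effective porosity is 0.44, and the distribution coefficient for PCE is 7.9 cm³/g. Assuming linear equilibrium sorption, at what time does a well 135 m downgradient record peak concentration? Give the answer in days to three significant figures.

60500 days

Retardation factor R = 1 + ρ_b·K_d/n = 1 + 1.52 × 7.9/0.44 = 28.29.
Sorption retards both mechanisms: v_R = v/R = 0.002220 m/day, D_R = D/R = 0.001417 m²/day.
Peak time from v_R²t² + 2D_R t − x² = 0: t = (√(D_R² + v_R²x²) − D_R)/v_R².
√(D_R² + v_R²x²) = √(0.001417² + 0.002220² × 135²) = 0.2997; v_R² = 4.928e-06.
t = (0.2997 − 0.001417)/4.928e-06 = 60500 days.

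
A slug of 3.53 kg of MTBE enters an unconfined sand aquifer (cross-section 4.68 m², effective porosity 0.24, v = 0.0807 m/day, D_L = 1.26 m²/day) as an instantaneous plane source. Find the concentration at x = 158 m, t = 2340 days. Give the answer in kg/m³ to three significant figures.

For an instantaneous plane source, C(x,t) = M/(n_e·A·√(4πDt)) · exp(−(x−vt)²/(4Dt)), with n_e·A the pore (flow) area.
Plume center vt = 0.0807 × 2340 = 188.838 m, so the well at 158 m is 30.838 m upgradient of the peak.
√(4πDt) = 192.5 m, giving peak height M/(n_e·A·√(4πDt)) = 3.53/(0.24 × 4.68 × 192.5) = 0.01633 kg/m³.
(x−vt)²/(4Dt) = (-30.838)²/(4 × 1.26 × 2340) = 0.08064; exp(−0.08064) = 0.9225.
C = 0.01633 × 0.9225 = 0.0151 kg/m³.

0.0151 kg/m³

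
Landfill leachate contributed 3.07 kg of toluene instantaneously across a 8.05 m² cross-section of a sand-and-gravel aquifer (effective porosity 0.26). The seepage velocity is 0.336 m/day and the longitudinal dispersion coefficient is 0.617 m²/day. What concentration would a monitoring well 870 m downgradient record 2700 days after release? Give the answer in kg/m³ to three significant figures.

0.00824 kg/m³

For an instantaneous plane source, C(x,t) = M/(n_e·A·√(4πDt)) · exp(−(x−vt)²/(4Dt)), with n_e·A the pore (flow) area.
Plume center vt = 0.336 × 2700 = 907.2 m, so the well at 870 m is 37.2 m upgradient of the peak.
√(4πDt) = 144.7 m, giving peak height M/(n_e·A·√(4πDt)) = 3.07/(0.26 × 8.05 × 144.7) = 0.01014 kg/m³.
(x−vt)²/(4Dt) = (-37.2)²/(4 × 0.617 × 2700) = 0.2077; exp(−0.2077) = 0.8125.
C = 0.01014 × 0.8125 = 0.00824 kg/m³.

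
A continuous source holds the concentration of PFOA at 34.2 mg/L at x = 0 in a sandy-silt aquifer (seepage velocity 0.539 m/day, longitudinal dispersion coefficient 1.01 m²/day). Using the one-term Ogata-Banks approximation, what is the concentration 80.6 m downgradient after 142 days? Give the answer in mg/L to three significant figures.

13.9 mg/L

For a continuous step input, C/C₀ ≈ ½·erfc((x−vt)/(2√(Dt))).
vt = 0.539 × 142 = 76.538 m and 2√(Dt) = 2√(1.01 × 142) = 23.95 m.
Argument (x−vt)/(2√(Dt)) = (80.6 − 76.538)/23.95 = 0.1696; ½·erfc(0.1696) = 0.4052.
C = 34.2 × 0.4052 = 13.9 mg/L.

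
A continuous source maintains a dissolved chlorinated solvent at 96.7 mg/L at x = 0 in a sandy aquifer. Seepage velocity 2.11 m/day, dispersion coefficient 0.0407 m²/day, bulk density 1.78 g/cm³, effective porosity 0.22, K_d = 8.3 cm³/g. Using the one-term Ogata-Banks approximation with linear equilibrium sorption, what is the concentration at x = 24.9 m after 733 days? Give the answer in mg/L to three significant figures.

Retardation factor R = 1 + ρ_b·K_d/n = 1 + 1.78 × 8.3/0.22 = 68.15.
Sorption retards both mechanisms: v_R = v/R = 0.03096 m/day, D_R = D/R = 0.0005972 m²/day.
v_R·t = 0.03096 × 733 = 22.69368 m; 2√(D_R t) = 1.323 m; argument = (24.9 − 22.69368)/1.323 = 1.668.
C = C₀ × ½·erfc(1.668) = 96.7 × 0.009164 = 0.886 mg/L.

0.886 mg/L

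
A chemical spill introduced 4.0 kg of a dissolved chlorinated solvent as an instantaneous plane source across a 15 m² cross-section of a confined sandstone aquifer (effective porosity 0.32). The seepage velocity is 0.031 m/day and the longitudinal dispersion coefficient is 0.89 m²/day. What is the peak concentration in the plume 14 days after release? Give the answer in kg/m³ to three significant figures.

The peak of an instantaneous 1D plume sits at x = vt; there the Gaussian factor is 1 and C_max = M/(n_e·A·√(4πDt)), where n_e·A is the pore area the mass is dissolved in.
√(4πDt) = √(4π × 0.89 × 14) = 12.51 m, so C_max = 4.0/(0.32 × 15 × 12.51) = 0.0666 kg/m³.

0.0666 kg/m³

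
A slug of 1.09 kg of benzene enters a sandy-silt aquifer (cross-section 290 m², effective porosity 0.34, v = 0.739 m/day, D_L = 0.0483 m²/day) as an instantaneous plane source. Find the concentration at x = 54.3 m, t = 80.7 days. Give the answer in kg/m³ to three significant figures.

0.000254 kg/m³

For an instantaneous plane source, C(x,t) = M/(n_e·A·√(4πDt)) · exp(−(x−vt)²/(4Dt)), with n_e·A the pore (flow) area.
Plume center vt = 0.739 × 80.7 = 59.6373 m, so the well at 54.3 m is 5.3373 m upgradient of the peak.
√(4πDt) = 6.999 m, giving peak height M/(n_e·A·√(4πDt)) = 1.09/(0.34 × 290 × 6.999) = 0.001579 kg/m³.
(x−vt)²/(4Dt) = (-5.3373)²/(4 × 0.0483 × 80.7) = 1.827; exp(−1.827) = 0.1609.
C = 0.001579 × 0.1609 = 0.000254 kg/m³.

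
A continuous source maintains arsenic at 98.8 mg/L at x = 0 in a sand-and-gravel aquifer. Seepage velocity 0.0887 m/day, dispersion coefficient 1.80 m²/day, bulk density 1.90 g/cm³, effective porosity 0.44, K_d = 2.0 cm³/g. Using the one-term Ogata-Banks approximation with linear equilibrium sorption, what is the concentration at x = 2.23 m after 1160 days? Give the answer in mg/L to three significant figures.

65.0 mg/L

Retardation factor R = 1 + ρ_b·K_d/n = 1 + 1.90 × 2.0/0.44 = 9.636.
Sorption retards both mechanisms: v_R = v/R = 0.009205 m/day, D_R = D/R = 0.1868 m²/day.
v_R·t = 0.009205 × 1160 = 10.6778 m; 2√(D_R t) = 29.44 m; argument = (2.23 − 10.6778)/29.44 = -0.2869.
C = C₀ × ½·erfc(-0.2869) = 98.8 × 0.6575 = 65.0 mg/L.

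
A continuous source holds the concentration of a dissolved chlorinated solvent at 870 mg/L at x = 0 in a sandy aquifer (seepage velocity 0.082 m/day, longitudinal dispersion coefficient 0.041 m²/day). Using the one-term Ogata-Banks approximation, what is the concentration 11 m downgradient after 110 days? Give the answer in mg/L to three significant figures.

For a continuous step input, C/C₀ ≈ ½·erfc((x−vt)/(2√(Dt))).
vt = 0.082 × 110 = 9.02 m and 2√(Dt) = 2√(0.041 × 110) = 4.247 m.
Argument (x−vt)/(2√(Dt)) = (11 − 9.02)/4.247 = 0.4662; ½·erfc(0.4662) = 0.2548.
C = 870 × 0.2548 = 222 mg/L.

222 mg/L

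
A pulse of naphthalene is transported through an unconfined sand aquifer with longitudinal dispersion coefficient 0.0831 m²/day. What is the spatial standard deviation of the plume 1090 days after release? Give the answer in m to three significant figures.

Dispersive spreading gives a Gaussian with σ² = 2Dt; advection only shifts the center.
σ = √(2 × 0.0831 × 1090) = 13.5 m.

13.5 m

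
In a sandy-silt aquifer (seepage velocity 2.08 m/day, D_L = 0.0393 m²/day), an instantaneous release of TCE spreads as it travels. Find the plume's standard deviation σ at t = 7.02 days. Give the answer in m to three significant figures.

0.743 m

Dispersive spreading gives a Gaussian with σ² = 2Dt; advection only shifts the center.
σ = √(2 × 0.0393 × 7.02) = 0.743 m.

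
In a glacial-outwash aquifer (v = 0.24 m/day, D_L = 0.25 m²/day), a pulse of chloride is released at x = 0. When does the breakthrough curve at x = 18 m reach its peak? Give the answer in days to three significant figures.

For the 1D instantaneous-source solution, setting ∂C/∂t = 0 at fixed x gives v²t² + 2Dt − x² = 0, so t = (√(D² + v²x²) − D)/v².
√(D² + v²x²) = √(0.25² + 0.24² × 18²) = 4.327; v² = 0.0576.
t = (4.327 − 0.25)/0.0576 = 70.8 days (vs. the pure-advection estimate x/v = 75.0 d).

70.8 days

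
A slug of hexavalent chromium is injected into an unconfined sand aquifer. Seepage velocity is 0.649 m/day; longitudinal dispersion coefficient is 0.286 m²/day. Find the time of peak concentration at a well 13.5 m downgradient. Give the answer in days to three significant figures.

20.1 days

For the 1D instantaneous-source solution, setting ∂C/∂t = 0 at fixed x gives v²t² + 2Dt − x² = 0, so t = (√(D² + v²x²) − D)/v².
√(D² + v²x²) = √(0.286² + 0.649² × 13.5²) = 8.766; v² = 0.421201.
t = (8.766 − 0.286)/0.421201 = 20.1 days (vs. the pure-advection estimate x/v = 20.8 d).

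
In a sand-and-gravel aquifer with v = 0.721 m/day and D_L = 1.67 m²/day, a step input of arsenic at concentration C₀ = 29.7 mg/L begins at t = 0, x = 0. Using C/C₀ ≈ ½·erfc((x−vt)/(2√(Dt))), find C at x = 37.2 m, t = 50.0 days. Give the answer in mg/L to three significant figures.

13.8 mg/L

For a continuous step input, C/C₀ ≈ ½·erfc((x−vt)/(2√(Dt))).
vt = 0.721 × 50.0 = 36.05 m and 2√(Dt) = 2√(1.67 × 50.0) = 18.28 m.
Argument (x−vt)/(2√(Dt)) = (37.2 − 36.05)/18.28 = 0.06291; ½·erfc(0.06291) = 0.4646.
C = 29.7 × 0.4646 = 13.8 mg/L.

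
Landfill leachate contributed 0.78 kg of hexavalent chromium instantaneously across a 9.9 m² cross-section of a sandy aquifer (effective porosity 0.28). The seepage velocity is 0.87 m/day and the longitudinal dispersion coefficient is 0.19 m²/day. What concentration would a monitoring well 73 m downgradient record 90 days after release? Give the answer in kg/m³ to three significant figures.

0.0127 kg/m³

For an instantaneous plane source, C(x,t) = M/(n_e·A·√(4πDt)) · exp(−(x−vt)²/(4Dt)), with n_e·A the pore (flow) area.
Plume center vt = 0.87 × 90 = 78.3 m, so the well at 73 m is 5.3 m upgradient of the peak.
√(4πDt) = 14.66 m, giving peak height M/(n_e·A·√(4πDt)) = 0.78/(0.28 × 9.9 × 14.66) = 0.01919 kg/m³.
(x−vt)²/(4Dt) = (-5.3)²/(4 × 0.19 × 90) = 0.4107; exp(−0.4107) = 0.6632.
C = 0.01919 × 0.6632 = 0.0127 kg/m³.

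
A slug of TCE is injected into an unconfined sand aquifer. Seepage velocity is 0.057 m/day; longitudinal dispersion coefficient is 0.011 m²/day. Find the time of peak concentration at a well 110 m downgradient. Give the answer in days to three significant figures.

1930 days

For the 1D instantaneous-source solution, setting ∂C/∂t = 0 at fixed x gives v²t² + 2Dt − x² = 0, so t = (√(D² + v²x²) − D)/v².
√(D² + v²x²) = √(0.011² + 0.057² × 110²) = 6.270; v² = 0.003249.
t = (6.270 − 0.011)/0.003249 = 1930 days (vs. the pure-advection estimate x/v = 1930 d).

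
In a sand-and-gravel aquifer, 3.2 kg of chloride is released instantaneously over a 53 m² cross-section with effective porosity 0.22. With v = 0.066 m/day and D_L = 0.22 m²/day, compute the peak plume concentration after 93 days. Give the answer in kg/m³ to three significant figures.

The peak of an instantaneous 1D plume sits at x = vt; there the Gaussian factor is 1 and C_max = M/(n_e·A·√(4πDt)), where n_e·A is the pore area the mass is dissolved in.
√(4πDt) = √(4π × 0.22 × 93) = 16.03 m, so C_max = 3.2/(0.22 × 53 × 16.03) = 0.0171 kg/m³.

0.0171 kg/m³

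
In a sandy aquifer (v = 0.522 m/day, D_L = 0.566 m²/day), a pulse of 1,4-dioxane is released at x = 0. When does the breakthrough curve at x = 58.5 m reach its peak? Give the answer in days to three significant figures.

110 days

For the 1D instantaneous-source solution, setting ∂C/∂t = 0 at fixed x gives v²t² + 2Dt − x² = 0, so t = (√(D² + v²x²) − D)/v².
√(D² + v²x²) = √(0.566² + 0.522² × 58.5²) = 30.54; v² = 0.272484.
t = (30.54 − 0.566)/0.272484 = 110 days (vs. the pure-advection estimate x/v = 112 d).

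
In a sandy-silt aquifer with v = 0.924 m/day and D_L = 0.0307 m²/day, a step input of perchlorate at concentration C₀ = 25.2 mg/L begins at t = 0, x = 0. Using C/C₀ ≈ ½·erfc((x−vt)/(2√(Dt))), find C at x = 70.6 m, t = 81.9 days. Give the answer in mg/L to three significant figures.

For a continuous step input, C/C₀ ≈ ½·erfc((x−vt)/(2√(Dt))).
vt = 0.924 × 81.9 = 75.6756 m and 2√(Dt) = 2√(0.0307 × 81.9) = 3.171 m.
Argument (x−vt)/(2√(Dt)) = (70.6 − 75.6756)/3.171 = -1.601; ½·erfc(-1.601) = 0.9882.
C = 25.2 × 0.9882 = 24.9 mg/L.

24.9 mg/L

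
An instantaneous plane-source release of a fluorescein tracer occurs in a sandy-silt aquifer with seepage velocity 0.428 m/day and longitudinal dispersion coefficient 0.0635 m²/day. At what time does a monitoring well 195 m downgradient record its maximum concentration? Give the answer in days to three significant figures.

455 days

For the 1D instantaneous-source solution, setting ∂C/∂t = 0 at fixed x gives v²t² + 2Dt − x² = 0, so t = (√(D² + v²x²) − D)/v².
√(D² + v²x²) = √(0.0635² + 0.428² × 195²) = 83.46; v² = 0.183184.
t = (83.46 − 0.0635)/0.183184 = 455 days (vs. the pure-advection estimate x/v = 456 d).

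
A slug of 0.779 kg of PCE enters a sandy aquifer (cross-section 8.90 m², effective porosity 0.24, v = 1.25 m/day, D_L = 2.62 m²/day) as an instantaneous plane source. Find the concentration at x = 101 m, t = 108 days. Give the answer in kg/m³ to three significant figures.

For an instantaneous plane source, C(x,t) = M/(n_e·A·√(4πDt)) · exp(−(x−vt)²/(4Dt)), with n_e·A the pore (flow) area.
Plume center vt = 1.25 × 108 = 135 m, so the well at 101 m is 34 m upgradient of the peak.
√(4πDt) = 59.63 m, giving peak height M/(n_e·A·√(4πDt)) = 0.779/(0.24 × 8.90 × 59.63) = 0.006116 kg/m³.
(x−vt)²/(4Dt) = (-34)²/(4 × 2.62 × 108) = 1.021; exp(−1.021) = 0.3602.
C = 0.006116 × 0.3602 = 0.00220 kg/m³.

0.00220 kg/m³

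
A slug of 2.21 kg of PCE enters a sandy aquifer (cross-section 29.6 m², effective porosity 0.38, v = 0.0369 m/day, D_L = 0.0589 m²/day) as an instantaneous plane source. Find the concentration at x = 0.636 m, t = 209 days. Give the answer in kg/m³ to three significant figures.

0.00571 kg/m³

For an instantaneous plane source, C(x,t) = M/(n_e·A·√(4πDt)) · exp(−(x−vt)²/(4Dt)), with n_e·A the pore (flow) area.
Plume center vt = 0.0369 × 209 = 7.7121 m, so the well at 0.636 m is 7.0761 m upgradient of the peak.
√(4πDt) = 12.44 m, giving peak height M/(n_e·A·√(4πDt)) = 2.21/(0.38 × 29.6 × 12.44) = 0.01579 kg/m³.
(x−vt)²/(4Dt) = (-7.0761)²/(4 × 0.0589 × 209) = 1.017; exp(−1.017) = 0.3617.
C = 0.01579 × 0.3617 = 0.00571 kg/m³.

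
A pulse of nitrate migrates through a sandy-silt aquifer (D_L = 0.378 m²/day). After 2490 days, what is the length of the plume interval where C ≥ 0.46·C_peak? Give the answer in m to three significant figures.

The plume is Gaussian with σ = √(2Dt) = √(2 × 0.378 × 2490) = 43.39 m.
C/C_peak = exp(−Δx²/(2σ²)) = 0.46 ⇒ Δx = σ·√(−2 ln 0.46) = 43.39 × 1.246 = 54.06 m.
Width = 2Δx = 108 m.

108 m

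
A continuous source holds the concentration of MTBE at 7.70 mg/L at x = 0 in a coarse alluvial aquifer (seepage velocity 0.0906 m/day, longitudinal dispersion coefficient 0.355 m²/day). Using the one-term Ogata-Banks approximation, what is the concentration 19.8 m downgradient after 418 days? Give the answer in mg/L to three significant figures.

For a continuous step input, C/C₀ ≈ ½·erfc((x−vt)/(2√(Dt))).
vt = 0.0906 × 418 = 37.8708 m and 2√(Dt) = 2√(0.355 × 418) = 24.36 m.
Argument (x−vt)/(2√(Dt)) = (19.8 − 37.8708)/24.36 = -0.7418; ½·erfc(-0.7418) = 0.8529.
C = 7.70 × 0.8529 = 6.57 mg/L.

6.57 mg/L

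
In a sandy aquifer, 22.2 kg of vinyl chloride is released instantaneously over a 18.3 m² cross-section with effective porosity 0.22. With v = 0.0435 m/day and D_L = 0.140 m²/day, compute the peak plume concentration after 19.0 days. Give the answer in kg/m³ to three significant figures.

0.954 kg/m³

The peak of an instantaneous 1D plume sits at x = vt; there the Gaussian factor is 1 and C_max = M/(n_e·A·√(4πDt)), where n_e·A is the pore area the mass is dissolved in.
√(4πDt) = √(4π × 0.140 × 19.0) = 5.782 m, so C_max = 22.2/(0.22 × 18.3 × 5.782) = 0.954 kg/m³.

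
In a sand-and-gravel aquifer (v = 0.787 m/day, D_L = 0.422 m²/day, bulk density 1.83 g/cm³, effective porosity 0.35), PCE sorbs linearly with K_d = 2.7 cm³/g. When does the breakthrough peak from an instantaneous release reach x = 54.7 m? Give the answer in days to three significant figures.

1040 days

Retardation factor R = 1 + ρ_b·K_d/n = 1 + 1.83 × 2.7/0.35 = 15.12.
Sorption retards both mechanisms: v_R = v/R = 0.05205 m/day, D_R = D/R = 0.02791 m²/day.
Peak time from v_R²t² + 2D_R t − x² = 0: t = (√(D_R² + v_R²x²) − D_R)/v_R².
√(D_R² + v_R²x²) = √(0.02791² + 0.05205² × 54.7²) = 2.847; v_R² = 0.002709.
t = (2.847 − 0.02791)/0.002709 = 1040 days.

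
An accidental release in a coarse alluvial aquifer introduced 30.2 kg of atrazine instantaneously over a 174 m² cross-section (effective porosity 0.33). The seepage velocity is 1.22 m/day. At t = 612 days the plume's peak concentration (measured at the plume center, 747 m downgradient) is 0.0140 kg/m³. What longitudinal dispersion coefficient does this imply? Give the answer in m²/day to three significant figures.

At the plume center C_max = M/(n_e·A·√(4πDt)), so D = M²/(4πt·(n_e·A·C_max)²).
n_e·A·C_max = 0.33 × 174 × 0.0140 = 0.8039 kg/m.
D = 30.2²/(4π × 612 × 0.8039²) = 0.184 m²/day.

0.184 m²/day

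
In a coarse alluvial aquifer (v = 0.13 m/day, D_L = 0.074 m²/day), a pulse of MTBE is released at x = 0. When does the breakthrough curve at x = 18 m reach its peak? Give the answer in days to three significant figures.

For the 1D instantaneous-source solution, setting ∂C/∂t = 0 at fixed x gives v²t² + 2Dt − x² = 0, so t = (√(D² + v²x²) − D)/v².
√(D² + v²x²) = √(0.074² + 0.13² × 18²) = 2.341; v² = 0.0169.
t = (2.341 − 0.074)/0.0169 = 134 days (vs. the pure-advection estimate x/v = 138 d).

134 days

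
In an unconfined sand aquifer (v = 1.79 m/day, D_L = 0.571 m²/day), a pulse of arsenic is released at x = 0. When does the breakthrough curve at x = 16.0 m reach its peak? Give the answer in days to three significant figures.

For the 1D instantaneous-source solution, setting ∂C/∂t = 0 at fixed x gives v²t² + 2Dt − x² = 0, so t = (√(D² + v²x²) − D)/v².
√(D² + v²x²) = √(0.571² + 1.79² × 16.0²) = 28.65; v² = 3.2041.
t = (28.65 − 0.571)/3.2041 = 8.76 days (vs. the pure-advection estimate x/v = 8.94 d).

8.76 days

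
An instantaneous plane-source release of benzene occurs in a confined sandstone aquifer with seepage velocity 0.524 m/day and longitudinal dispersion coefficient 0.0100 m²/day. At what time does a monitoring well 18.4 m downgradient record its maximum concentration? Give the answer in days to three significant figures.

35.1 days

For the 1D instantaneous-source solution, setting ∂C/∂t = 0 at fixed x gives v²t² + 2Dt − x² = 0, so t = (√(D² + v²x²) − D)/v².
√(D² + v²x²) = √(0.0100² + 0.524² × 18.4²) = 9.642; v² = 0.274576.
t = (9.642 − 0.0100)/0.274576 = 35.1 days (vs. the pure-advection estimate x/v = 35.1 d).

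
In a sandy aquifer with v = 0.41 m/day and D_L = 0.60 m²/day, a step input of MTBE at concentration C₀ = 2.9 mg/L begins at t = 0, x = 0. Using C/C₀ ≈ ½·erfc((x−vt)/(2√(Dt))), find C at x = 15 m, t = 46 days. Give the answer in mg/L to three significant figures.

For a continuous step input, C/C₀ ≈ ½·erfc((x−vt)/(2√(Dt))).
vt = 0.41 × 46 = 18.86 m and 2√(Dt) = 2√(0.60 × 46) = 10.51 m.
Argument (x−vt)/(2√(Dt)) = (15 − 18.86)/10.51 = -0.3673; ½·erfc(-0.3673) = 0.6983.
C = 2.9 × 0.6983 = 2.03 mg/L.

2.03 mg/L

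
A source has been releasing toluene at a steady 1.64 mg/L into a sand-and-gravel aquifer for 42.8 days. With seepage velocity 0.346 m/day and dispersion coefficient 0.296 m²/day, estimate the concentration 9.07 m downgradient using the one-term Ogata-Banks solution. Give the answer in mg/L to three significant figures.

1.43 mg/L

For a continuous step input, C/C₀ ≈ ½·erfc((x−vt)/(2√(Dt))).
vt = 0.346 × 42.8 = 14.8088 m and 2√(Dt) = 2√(0.296 × 42.8) = 7.119 m.
Argument (x−vt)/(2√(Dt)) = (9.07 − 14.8088)/7.119 = -0.8061; ½·erfc(-0.8061) = 0.8729.
C = 1.64 × 0.8729 = 1.43 mg/L.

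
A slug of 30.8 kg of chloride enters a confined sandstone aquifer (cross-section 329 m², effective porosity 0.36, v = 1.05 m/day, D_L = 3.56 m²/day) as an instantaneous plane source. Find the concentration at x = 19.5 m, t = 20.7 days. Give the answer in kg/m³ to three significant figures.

For an instantaneous plane source, C(x,t) = M/(n_e·A·√(4πDt)) · exp(−(x−vt)²/(4Dt)), with n_e·A the pore (flow) area.
Plume center vt = 1.05 × 20.7 = 21.735 m, so the well at 19.5 m is 2.235 m upgradient of the peak.
√(4πDt) = 30.43 m, giving peak height M/(n_e·A·√(4πDt)) = 30.8/(0.36 × 329 × 30.43) = 0.008546 kg/m³.
(x−vt)²/(4Dt) = (-2.235)²/(4 × 3.56 × 20.7) = 0.01695; exp(−0.01695) = 0.9832.
C = 0.008546 × 0.9832 = 0.00840 kg/m³.

0.00840 kg/m³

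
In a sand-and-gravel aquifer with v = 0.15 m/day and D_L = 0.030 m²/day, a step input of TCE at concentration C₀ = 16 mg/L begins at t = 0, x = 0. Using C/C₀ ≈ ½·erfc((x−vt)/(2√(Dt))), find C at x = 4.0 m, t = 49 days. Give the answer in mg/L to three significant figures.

15.6 mg/L

For a continuous step input, C/C₀ ≈ ½·erfc((x−vt)/(2√(Dt))).
vt = 0.15 × 49 = 7.35 m and 2√(Dt) = 2√(0.030 × 49) = 2.425 m.
Argument (x−vt)/(2√(Dt)) = (4.0 − 7.35)/2.425 = -1.381; ½·erfc(-1.381) = 0.9746.
C = 16 × 0.9746 = 15.6 mg/L.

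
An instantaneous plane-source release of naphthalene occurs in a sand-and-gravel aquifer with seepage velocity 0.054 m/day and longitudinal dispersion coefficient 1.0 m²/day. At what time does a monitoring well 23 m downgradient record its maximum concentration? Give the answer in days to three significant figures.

204 days

For the 1D instantaneous-source solution, setting ∂C/∂t = 0 at fixed x gives v²t² + 2Dt − x² = 0, so t = (√(D² + v²x²) − D)/v².
√(D² + v²x²) = √(1.0² + 0.054² × 23²) = 1.595; v² = 0.002916.
t = (1.595 − 1.0)/0.002916 = 204 days (vs. the pure-advection estimate x/v = 426 d).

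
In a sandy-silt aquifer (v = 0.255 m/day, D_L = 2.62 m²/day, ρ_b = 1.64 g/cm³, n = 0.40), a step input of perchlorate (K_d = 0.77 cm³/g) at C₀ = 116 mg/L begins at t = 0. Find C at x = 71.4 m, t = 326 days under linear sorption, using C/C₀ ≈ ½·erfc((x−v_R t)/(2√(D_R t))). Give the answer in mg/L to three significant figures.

0.651 mg/L

Retardation factor R = 1 + ρ_b·K_d/n = 1 + 1.64 × 0.77/0.40 = 4.157.
Sorption retards both mechanisms: v_R = v/R = 0.06134 m/day, D_R = D/R = 0.6303 m²/day.
v_R·t = 0.06134 × 326 = 19.99684 m; 2√(D_R t) = 28.67 m; argument = (71.4 − 19.99684)/28.67 = 1.793.
C = C₀ × ½·erfc(1.793) = 116 × 0.005611 = 0.651 mg/L.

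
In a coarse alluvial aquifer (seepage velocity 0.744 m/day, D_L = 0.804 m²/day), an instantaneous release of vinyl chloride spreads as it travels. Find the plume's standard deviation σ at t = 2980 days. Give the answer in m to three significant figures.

69.2 m

Dispersive spreading gives a Gaussian with σ² = 2Dt; advection only shifts the center.
σ = √(2 × 0.804 × 2980) = 69.2 m.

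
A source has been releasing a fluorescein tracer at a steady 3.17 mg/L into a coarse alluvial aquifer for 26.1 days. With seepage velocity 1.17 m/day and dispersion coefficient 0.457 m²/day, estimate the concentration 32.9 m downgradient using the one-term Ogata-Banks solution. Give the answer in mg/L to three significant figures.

0.996 mg/L

For a continuous step input, C/C₀ ≈ ½·erfc((x−vt)/(2√(Dt))).
vt = 1.17 × 26.1 = 30.537 m and 2√(Dt) = 2√(0.457 × 26.1) = 6.907 m.
Argument (x−vt)/(2√(Dt)) = (32.9 − 30.537)/6.907 = 0.3421; ½·erfc(0.3421) = 0.3143.
C = 3.17 × 0.3143 = 0.996 mg/L.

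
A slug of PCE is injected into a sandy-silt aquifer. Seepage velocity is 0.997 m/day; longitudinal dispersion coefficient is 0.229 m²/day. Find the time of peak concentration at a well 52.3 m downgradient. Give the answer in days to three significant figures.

For the 1D instantaneous-source solution, setting ∂C/∂t = 0 at fixed x gives v²t² + 2Dt − x² = 0, so t = (√(D² + v²x²) − D)/v².
√(D² + v²x²) = √(0.229² + 0.997² × 52.3²) = 52.14; v² = 0.994009.
t = (52.14 − 0.229)/0.994009 = 52.2 days (vs. the pure-advection estimate x/v = 52.5 d).

52.2 days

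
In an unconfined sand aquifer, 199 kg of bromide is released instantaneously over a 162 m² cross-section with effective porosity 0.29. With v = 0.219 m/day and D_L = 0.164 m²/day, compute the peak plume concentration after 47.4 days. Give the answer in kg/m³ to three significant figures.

0.429 kg/m³

The peak of an instantaneous 1D plume sits at x = vt; there the Gaussian factor is 1 and C_max = M/(n_e·A·√(4πDt)), where n_e·A is the pore area the mass is dissolved in.
√(4πDt) = √(4π × 0.164 × 47.4) = 9.884 m, so C_max = 199/(0.29 × 162 × 9.884) = 0.429 kg/m³.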